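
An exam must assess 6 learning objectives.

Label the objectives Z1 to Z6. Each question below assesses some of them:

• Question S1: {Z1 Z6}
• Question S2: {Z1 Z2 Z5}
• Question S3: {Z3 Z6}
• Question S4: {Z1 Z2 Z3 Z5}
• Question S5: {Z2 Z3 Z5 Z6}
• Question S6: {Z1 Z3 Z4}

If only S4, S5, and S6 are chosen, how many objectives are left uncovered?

Union of S4, S5, S6 = {Z1, Z2, Z3, Z4, Z5, Z6} — that's every objective, so 0 are uncovered.

0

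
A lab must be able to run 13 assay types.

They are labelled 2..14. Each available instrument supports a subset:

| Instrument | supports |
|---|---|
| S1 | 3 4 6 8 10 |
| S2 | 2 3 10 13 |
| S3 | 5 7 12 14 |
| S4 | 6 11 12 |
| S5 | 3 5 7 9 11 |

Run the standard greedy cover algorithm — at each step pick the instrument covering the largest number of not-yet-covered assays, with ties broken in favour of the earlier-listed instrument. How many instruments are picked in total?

4

Greedy: pick S1 (covers 5 new) → pick S3 (covers 4 new) → pick S2 (covers 2 new) → pick S5 (covers 2 new). Total picks: 4.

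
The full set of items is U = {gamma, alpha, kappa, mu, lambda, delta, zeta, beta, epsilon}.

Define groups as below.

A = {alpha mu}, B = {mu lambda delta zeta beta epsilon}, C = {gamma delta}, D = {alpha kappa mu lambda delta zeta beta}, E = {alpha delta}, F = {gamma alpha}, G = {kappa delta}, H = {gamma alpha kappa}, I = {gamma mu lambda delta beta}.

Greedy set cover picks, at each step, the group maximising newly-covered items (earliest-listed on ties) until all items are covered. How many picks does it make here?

3

Greedy: pick D (covers 7 new) → pick B (covers 1 new) → pick C (covers 1 new). Total picks: 3.
(The true minimum cover uses only 2 groups, so greedy is not optimal here.)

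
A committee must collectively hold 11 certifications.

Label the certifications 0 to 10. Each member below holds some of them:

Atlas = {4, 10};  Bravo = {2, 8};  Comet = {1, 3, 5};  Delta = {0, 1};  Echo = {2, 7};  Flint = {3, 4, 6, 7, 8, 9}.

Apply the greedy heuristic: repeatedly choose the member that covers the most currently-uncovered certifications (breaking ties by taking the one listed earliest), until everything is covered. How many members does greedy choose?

Greedy: pick Flint (covers 6 new) → pick Comet (covers 2 new) → pick Atlas (covers 1 new) → pick Bravo (covers 1 new) → pick Delta (covers 1 new). Total picks: 5.

5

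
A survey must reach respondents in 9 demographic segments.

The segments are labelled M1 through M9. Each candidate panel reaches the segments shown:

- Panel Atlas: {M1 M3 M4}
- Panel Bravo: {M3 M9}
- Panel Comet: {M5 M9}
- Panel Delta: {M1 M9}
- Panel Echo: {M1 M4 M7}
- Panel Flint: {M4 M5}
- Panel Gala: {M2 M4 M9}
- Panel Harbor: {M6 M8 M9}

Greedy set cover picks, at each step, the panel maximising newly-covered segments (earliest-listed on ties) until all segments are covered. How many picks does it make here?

5

Greedy: pick Atlas (covers 3 new) → pick Harbor (covers 3 new) → pick Comet (covers 1 new) → pick Echo (covers 1 new) → pick Gala (covers 1 new). Total picks: 5.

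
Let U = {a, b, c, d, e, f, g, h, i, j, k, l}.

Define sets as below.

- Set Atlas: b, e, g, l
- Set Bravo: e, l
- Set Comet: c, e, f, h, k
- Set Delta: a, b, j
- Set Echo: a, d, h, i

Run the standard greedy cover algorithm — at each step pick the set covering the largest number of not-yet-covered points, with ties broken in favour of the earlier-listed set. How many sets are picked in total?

Greedy: pick Comet (covers 5 new) → pick Atlas (covers 3 new) → pick Echo (covers 3 new) → pick Delta (covers 1 new). Total picks: 4.

4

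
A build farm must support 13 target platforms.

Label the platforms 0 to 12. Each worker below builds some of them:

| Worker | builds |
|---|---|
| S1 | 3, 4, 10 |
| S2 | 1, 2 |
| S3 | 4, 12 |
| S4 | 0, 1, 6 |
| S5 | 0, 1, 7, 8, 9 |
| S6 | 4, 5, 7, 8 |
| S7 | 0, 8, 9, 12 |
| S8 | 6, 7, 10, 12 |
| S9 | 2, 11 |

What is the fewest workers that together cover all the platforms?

5

Take {S1, S4, S6, S7, S9}. Their union is {0, 1, 2, 3, 4, 5, 6, 7, 8, 9, 10, 11, 12}, which is all 13 platforms.
No 4 of the 9 workers cover everything (all 126 combinations miss at least one platform), so 5 is optimal.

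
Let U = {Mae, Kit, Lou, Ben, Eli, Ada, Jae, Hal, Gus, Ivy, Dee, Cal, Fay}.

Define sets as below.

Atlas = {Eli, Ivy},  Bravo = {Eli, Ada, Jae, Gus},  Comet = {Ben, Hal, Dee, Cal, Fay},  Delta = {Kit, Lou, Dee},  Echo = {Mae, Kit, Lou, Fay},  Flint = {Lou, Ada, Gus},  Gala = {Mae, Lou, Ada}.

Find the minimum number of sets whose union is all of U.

4

Take {Atlas, Bravo, Comet, Echo}. Their union is {Mae, Kit, Lou, Ben, Eli, Ada, Jae, Hal, Gus, Ivy, Dee, Cal, Fay}, which is all 13 items.
Only Atlas contains Ivy, so Atlas is forced; the remaining 11 items need at least 3 more sets (each remaining set adds at most 5) — so at least 4 sets are needed, and 4 is optimal.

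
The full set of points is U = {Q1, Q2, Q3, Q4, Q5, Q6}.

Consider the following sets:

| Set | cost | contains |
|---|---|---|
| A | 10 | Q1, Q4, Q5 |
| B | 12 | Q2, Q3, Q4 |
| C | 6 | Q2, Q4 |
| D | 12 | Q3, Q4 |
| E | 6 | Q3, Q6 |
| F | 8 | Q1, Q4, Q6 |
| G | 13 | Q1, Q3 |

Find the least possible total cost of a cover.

22

A, C, E together cover every point (A ∪ C ∪ E = {Q1, Q2, Q3, Q4, Q5, Q6}); total cost 10 + 6 + 6 = 22.
The greedy pick F, B, A costs 30; no covering selection beats 22.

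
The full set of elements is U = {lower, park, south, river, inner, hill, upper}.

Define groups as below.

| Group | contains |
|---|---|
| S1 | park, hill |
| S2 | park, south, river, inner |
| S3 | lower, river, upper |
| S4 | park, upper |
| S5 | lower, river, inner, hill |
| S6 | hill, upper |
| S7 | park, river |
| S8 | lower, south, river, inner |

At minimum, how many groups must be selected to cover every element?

3

Take {S2, S3, S5}. Their union is {lower, park, south, river, inner, hill, upper}, which is all 7 elements.
No 2 of the 8 groups cover everything (all 28 combinations miss at least one element), so 3 is optimal.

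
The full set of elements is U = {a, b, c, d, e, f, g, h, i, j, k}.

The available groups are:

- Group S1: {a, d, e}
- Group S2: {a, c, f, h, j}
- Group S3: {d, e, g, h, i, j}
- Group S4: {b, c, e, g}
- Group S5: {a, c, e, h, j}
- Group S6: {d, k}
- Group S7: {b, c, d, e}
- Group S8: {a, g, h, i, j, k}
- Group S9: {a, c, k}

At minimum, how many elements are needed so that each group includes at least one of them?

3

The 3 elements {e, j, k} hit every group.
No choice of 2 elements meets every group, so 3 is the minimum.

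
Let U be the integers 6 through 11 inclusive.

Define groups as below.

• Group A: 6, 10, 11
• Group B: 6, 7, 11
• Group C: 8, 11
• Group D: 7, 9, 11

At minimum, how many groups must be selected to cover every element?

3

A and C and D together: A ∪ C ∪ D = {6, 7, 8, 9, 10, 11} — every element is covered.
Only C contains 8, so C is forced; the remaining 4 elements need at least 2 more groups (each remaining group adds at most 2) — so at least 3 groups are needed, and 3 is optimal.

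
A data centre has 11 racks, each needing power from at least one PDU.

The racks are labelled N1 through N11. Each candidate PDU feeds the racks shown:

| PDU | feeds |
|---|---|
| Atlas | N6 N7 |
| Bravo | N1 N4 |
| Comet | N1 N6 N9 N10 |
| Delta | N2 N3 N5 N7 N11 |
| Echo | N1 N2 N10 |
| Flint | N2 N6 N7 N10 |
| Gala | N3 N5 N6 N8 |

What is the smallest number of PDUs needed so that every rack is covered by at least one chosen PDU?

4

Take {Bravo, Comet, Delta, Gala}. Their union is {N1, N2, N3, N4, N5, N6, N7, N8, N9, N10, N11}, which is all 11 racks.
Only Gala contains N8, so Gala is forced; the remaining 7 racks need at least 3 more PDUs (each remaining PDU adds at most 3) — so at least 4 PDUs are needed, and 4 is optimal.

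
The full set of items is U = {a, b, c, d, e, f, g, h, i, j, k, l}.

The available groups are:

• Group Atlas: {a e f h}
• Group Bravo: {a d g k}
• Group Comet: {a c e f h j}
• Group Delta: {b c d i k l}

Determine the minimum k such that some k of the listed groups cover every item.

3

Bravo, Comet, and Delta cover everything between them: the union {a, b, c, d, e, f, g, h, i, j, k, l} is all of U.
Only Delta contains b, so Delta is forced; the remaining 6 items need at least 2 more groups (each remaining group adds at most 5) — so at least 3 groups are needed, and 3 is optimal.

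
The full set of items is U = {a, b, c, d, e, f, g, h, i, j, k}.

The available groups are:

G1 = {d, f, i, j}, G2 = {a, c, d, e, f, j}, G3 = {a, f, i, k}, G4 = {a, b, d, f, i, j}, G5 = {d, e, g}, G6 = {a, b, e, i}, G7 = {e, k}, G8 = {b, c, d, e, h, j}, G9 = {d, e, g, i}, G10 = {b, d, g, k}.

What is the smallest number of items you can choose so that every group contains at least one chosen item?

3

The 3 items {b, e, i} hit every group.
No choice of 2 items meets every group, so 3 is the minimum.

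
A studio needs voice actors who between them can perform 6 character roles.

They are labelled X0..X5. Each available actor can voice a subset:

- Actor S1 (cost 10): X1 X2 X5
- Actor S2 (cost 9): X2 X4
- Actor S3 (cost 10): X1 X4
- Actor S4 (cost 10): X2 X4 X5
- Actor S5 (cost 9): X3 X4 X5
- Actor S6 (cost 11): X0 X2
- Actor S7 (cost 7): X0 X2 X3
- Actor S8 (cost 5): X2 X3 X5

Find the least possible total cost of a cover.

S3, S7, S8 together cover every role (S3 ∪ S7 ∪ S8 = {X0, X1, X2, X3, X4, X5}); total cost 10 + 7 + 5 = 22.
No covering selection has total cost below 22.

22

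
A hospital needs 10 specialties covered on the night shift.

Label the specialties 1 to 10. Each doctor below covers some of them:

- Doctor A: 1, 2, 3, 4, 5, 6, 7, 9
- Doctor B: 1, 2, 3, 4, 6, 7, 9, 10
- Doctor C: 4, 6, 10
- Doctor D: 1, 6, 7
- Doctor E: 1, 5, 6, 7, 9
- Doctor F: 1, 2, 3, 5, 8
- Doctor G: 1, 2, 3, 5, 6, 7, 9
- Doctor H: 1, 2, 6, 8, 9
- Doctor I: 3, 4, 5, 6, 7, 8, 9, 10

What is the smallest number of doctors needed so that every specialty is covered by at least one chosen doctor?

G and I together: G ∪ I = {1, 2, 3, 4, 5, 6, 7, 8, 9, 10} — every specialty is covered.
No single doctor has all 10 specialties (the largest, A, has 8), so 2 is optimal.

2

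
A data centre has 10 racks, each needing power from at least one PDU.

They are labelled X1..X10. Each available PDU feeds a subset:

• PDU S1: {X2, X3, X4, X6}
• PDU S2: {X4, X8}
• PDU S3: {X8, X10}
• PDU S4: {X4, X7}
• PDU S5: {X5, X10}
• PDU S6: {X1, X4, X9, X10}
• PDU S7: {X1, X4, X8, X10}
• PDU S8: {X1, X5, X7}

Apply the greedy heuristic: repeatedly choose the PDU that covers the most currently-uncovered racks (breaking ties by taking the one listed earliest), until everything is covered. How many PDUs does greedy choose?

4

Greedy: pick S1 (covers 4 new) → pick S6 (covers 3 new) → pick S8 (covers 2 new) → pick S2 (covers 1 new). Total picks: 4.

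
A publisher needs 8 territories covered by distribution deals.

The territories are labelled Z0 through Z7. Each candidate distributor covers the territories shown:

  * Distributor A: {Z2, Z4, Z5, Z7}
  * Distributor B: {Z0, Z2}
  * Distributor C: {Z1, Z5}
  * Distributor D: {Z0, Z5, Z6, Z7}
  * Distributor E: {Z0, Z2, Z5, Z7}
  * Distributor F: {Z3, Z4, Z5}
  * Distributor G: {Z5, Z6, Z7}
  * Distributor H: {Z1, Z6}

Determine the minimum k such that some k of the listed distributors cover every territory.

Take {E, F, H}. Their union is {Z0, Z1, Z2, Z3, Z4, Z5, Z6, Z7}, which is all 8 territories.
Only F contains Z3, so F is forced; the remaining 5 territories need at least 2 more distributors (each remaining distributor adds at most 3) — so at least 3 distributors are needed, and 3 is optimal.

3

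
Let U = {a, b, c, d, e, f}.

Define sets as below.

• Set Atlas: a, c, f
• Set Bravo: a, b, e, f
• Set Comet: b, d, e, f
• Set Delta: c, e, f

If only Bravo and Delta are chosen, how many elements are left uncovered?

1

Union of Bravo, Delta = {a, b, c, e, f}.
Not covered: d — 1 element.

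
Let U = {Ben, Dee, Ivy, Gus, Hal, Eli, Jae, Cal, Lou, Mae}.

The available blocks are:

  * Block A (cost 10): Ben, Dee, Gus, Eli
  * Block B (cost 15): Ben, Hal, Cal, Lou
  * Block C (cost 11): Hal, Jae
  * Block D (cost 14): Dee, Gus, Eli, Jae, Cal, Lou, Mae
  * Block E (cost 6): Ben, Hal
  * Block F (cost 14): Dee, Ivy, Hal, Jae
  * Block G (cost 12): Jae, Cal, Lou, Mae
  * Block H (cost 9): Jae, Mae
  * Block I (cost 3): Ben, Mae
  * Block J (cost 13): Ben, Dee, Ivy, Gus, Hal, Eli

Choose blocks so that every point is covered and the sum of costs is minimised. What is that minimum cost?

25

G, J together cover every point (G ∪ J = {Ben, Dee, Ivy, Gus, Hal, Eli, Jae, Cal, Lou, Mae}); total cost 12 + 13 = 25.
The greedy pick I, D, E, J costs 36; no covering selection beats 25.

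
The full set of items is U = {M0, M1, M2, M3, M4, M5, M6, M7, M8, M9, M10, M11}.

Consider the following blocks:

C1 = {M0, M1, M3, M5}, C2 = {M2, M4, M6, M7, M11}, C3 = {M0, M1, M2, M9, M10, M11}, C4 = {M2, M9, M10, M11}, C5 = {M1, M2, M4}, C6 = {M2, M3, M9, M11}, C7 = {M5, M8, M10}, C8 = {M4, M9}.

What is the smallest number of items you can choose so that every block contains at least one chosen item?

Take H = {M4, M5, M9}. Each listed block contains at least one of these, so H is a hitting set of size 3.
No choice of 2 items meets every block, so 3 is the minimum.

3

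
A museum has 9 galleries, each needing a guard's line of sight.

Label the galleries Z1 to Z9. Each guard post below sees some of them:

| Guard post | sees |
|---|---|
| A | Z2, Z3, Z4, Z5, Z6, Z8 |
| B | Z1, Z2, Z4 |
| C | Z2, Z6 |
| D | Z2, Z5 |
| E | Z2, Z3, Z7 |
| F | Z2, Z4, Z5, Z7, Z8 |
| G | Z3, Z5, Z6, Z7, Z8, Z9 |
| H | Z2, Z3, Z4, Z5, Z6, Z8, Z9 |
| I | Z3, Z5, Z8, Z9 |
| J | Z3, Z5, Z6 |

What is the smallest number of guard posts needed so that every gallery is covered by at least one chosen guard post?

2

B and G together: B ∪ G = {Z1, Z2, Z3, Z4, Z5, Z6, Z7, Z8, Z9} — every gallery is covered.
No single guard post has all 9 galleries (the largest, H, has 7), so 2 is optimal.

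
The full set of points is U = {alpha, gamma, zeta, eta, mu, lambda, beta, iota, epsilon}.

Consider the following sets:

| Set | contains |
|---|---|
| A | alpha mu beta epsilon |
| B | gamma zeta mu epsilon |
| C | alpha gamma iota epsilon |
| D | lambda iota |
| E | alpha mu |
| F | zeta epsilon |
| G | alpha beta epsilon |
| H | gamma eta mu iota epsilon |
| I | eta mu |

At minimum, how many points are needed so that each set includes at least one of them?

Take T = {mu, iota, epsilon}. Each listed set contains at least one of these, so T is a hitting set of size 3.
The sets D, G, I are pairwise disjoint, so any hitting set needs a separate point for each — at least 3. Hence 3 is optimal.

3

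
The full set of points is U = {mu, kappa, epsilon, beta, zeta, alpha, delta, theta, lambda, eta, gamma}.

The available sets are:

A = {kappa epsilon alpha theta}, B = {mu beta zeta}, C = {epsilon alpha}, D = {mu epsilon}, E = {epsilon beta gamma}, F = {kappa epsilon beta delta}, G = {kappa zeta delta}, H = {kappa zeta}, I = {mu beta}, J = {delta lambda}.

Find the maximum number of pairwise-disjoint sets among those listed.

C, H, I, J are pairwise disjoint (C={epsilon,alpha}; H={kappa,zeta}; I={mu,beta}; J={delta,lambda}).
Every remaining set overlaps one of these, and no 5 of the listed sets are pairwise disjoint, so 4 is the maximum.

4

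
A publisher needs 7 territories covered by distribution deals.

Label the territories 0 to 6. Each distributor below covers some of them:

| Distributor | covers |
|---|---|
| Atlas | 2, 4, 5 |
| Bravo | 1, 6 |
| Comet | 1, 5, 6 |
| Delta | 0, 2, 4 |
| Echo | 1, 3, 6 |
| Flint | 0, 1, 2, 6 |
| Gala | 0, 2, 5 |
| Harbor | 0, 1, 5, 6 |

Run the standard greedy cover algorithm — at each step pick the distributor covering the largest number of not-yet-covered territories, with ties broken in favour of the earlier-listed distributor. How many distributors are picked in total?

Greedy: pick Flint (covers 4 new) → pick Atlas (covers 2 new) → pick Echo (covers 1 new). Total picks: 3.

3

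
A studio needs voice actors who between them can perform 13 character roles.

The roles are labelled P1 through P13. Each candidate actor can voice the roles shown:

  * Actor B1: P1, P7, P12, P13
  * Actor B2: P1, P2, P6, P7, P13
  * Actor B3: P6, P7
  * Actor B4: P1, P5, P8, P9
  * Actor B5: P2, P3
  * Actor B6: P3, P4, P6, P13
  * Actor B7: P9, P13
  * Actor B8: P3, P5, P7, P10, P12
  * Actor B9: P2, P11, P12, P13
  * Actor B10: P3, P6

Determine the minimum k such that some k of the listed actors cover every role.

4

B4 and B6 and B8 and B9 together: B4 ∪ B6 ∪ B8 ∪ B9 = {P1, P2, P3, P4, P5, P6, P7, P8, P9, P10, P11, P12, P13} — every role is covered.
Only B6 contains P4, so B6 is forced; the remaining 9 roles need at least 3 more actors (each remaining actor adds at most 4) — so at least 4 actors are needed, and 4 is optimal.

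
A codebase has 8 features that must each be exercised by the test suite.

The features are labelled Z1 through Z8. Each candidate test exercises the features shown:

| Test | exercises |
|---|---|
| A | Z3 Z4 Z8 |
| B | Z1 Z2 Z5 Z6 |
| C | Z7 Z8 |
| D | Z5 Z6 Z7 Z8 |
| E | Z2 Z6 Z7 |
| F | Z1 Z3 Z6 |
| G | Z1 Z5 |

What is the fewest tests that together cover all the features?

3

A and B and D together: A ∪ B ∪ D = {Z1, Z2, Z3, Z4, Z5, Z6, Z7, Z8} — every feature is covered.
Only A contains Z4, so A is forced; the remaining 5 features need at least 2 more tests (each remaining test adds at most 4) — so at least 3 tests are needed, and 3 is optimal.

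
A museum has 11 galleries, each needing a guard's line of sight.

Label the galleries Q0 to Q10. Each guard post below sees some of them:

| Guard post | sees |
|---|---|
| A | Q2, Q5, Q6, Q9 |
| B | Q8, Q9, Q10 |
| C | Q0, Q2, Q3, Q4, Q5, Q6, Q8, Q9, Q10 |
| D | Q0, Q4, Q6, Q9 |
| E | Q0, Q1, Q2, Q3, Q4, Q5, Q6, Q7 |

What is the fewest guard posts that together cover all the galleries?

Take {C, E}. Their union is {Q0, Q1, Q2, Q3, Q4, Q5, Q6, Q7, Q8, Q9, Q10}, which is all 11 galleries.
No single guard post has all 11 galleries (the largest, C, has 9), so 2 is optimal.

2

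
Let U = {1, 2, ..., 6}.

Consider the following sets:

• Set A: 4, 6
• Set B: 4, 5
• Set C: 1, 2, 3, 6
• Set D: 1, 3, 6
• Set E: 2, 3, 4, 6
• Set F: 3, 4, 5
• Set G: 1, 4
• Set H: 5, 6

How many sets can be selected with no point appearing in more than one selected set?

2

G, H are pairwise disjoint (G={1,4}; H={5,6}).
Every remaining set overlaps one of these, and no 3 of the listed sets are pairwise disjoint, so 2 is the maximum.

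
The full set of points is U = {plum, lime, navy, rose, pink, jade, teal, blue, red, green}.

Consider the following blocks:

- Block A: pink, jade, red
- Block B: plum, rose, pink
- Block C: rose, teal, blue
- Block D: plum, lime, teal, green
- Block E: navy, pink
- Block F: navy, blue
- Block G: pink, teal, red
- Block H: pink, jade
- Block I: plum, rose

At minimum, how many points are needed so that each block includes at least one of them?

3

Take T = {plum, pink, blue}. Each listed block contains at least one of these, so T is a hitting set of size 3.
The blocks D, F, H are pairwise disjoint, so any hitting set needs a separate point for each — at least 3. Hence 3 is optimal.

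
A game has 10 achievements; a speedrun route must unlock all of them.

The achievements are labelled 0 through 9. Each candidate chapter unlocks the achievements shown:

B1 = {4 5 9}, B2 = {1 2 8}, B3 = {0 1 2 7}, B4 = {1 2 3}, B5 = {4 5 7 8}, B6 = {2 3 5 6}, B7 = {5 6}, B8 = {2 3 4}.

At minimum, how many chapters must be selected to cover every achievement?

4

Take {B1, B2, B3, B6}. Their union is {0, 1, 2, 3, 4, 5, 6, 7, 8, 9}, which is all 10 achievements.
No 3 of the 8 chapters cover everything (all 56 combinations miss at least one achievement), so 4 is optimal.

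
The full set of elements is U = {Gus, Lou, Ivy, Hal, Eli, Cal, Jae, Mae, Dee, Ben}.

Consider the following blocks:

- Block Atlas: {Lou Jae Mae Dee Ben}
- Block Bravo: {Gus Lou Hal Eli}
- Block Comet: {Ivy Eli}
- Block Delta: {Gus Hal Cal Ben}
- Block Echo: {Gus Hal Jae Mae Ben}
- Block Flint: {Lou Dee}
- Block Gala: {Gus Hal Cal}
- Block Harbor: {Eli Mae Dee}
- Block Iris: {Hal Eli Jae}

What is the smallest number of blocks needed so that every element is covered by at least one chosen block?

3

Atlas and Comet and Delta together: Atlas ∪ Comet ∪ Delta = {Gus, Lou, Ivy, Hal, Eli, Cal, Jae, Mae, Dee, Ben} — every element is covered.
Only Comet contains Ivy, so Comet is forced; the remaining 8 elements need at least 2 more blocks (each remaining block adds at most 5) — so at least 3 blocks are needed, and 3 is optimal.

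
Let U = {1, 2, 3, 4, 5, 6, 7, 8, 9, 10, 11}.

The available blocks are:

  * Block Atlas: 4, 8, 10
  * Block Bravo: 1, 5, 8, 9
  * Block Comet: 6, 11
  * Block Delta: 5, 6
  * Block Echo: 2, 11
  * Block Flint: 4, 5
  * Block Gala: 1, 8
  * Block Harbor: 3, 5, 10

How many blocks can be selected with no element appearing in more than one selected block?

3

Echo, Gala, Harbor are pairwise disjoint (Echo={2,11}; Gala={1,8}; Harbor={3,5,10}).
Every remaining block overlaps one of these, and no 4 of the listed blocks are pairwise disjoint, so 3 is the maximum.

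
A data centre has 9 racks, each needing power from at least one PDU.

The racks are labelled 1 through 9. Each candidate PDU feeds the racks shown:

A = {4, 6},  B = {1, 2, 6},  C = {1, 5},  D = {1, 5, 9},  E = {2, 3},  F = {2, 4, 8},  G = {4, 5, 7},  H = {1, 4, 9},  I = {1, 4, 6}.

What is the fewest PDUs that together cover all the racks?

D and E and F and G and I together: D ∪ E ∪ F ∪ G ∪ I = {1, 2, 3, 4, 5, 6, 7, 8, 9} — every rack is covered.
No 4 of the 9 PDUs cover everything (all 126 combinations miss at least one rack), so 5 is optimal.

5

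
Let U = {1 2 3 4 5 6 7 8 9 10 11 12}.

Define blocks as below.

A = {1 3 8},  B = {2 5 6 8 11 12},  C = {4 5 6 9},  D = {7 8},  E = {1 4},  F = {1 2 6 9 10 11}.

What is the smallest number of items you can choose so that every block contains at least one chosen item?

Take H = {1, 6, 7}. Each listed block contains at least one of these, so H is a hitting set of size 3.
No choice of 2 items meets every block, so 3 is the minimum.

3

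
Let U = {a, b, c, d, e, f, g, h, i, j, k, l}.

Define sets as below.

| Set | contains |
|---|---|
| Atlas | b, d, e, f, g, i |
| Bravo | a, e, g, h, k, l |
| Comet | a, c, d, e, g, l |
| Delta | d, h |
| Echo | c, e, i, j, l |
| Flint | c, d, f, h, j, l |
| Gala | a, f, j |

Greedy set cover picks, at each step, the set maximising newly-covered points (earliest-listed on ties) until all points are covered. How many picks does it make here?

3

Greedy: pick Atlas (covers 6 new) → pick Bravo (covers 4 new) → pick Echo (covers 2 new). Total picks: 3.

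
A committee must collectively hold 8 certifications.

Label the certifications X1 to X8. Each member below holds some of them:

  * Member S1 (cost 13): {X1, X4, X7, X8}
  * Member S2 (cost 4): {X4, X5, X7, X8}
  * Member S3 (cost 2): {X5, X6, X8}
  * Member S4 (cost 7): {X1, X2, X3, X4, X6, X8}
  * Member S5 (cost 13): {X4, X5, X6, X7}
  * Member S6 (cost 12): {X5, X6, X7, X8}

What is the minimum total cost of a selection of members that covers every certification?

11

S2, S4 together cover every certification (S2 ∪ S4 = {X1, X2, X3, X4, X5, X6, X7, X8}); total cost 4 + 7 = 11.
The greedy pick S3, S4, S2 costs 13; no covering selection beats 11.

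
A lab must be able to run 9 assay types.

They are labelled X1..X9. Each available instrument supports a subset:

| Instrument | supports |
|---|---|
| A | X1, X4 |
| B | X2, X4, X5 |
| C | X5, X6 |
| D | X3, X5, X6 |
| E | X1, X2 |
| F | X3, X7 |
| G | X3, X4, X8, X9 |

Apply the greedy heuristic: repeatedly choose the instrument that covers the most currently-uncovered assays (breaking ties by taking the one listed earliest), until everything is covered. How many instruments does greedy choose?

Greedy: pick G (covers 4 new) → pick B (covers 2 new) → pick A (covers 1 new) → pick C (covers 1 new) → pick F (covers 1 new). Total picks: 5.
(The true minimum cover uses only 4 instruments, so greedy is not optimal here.)

5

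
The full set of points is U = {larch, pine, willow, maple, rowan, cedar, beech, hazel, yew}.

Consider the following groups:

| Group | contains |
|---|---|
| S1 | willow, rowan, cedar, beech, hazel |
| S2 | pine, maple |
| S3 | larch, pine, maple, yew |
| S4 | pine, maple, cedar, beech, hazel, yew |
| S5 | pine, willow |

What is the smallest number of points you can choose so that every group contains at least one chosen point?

Take H = {pine, willow}. Each listed group contains at least one of these, so H is a hitting set of size 2.
The groups S1, S3 are pairwise disjoint, so any hitting set needs a separate point for each — at least 2. Hence 2 is optimal.

2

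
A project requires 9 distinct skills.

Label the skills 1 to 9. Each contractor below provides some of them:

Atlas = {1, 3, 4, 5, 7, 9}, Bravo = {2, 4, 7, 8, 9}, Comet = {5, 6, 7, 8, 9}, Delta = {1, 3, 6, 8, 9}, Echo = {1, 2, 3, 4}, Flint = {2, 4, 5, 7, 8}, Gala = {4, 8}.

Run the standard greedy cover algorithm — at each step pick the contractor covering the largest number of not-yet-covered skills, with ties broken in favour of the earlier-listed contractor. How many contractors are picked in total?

Greedy: pick Atlas (covers 6 new) → pick Bravo (covers 2 new) → pick Comet (covers 1 new). Total picks: 3.
(The true minimum cover uses only 2 contractors, so greedy is not optimal here.)

3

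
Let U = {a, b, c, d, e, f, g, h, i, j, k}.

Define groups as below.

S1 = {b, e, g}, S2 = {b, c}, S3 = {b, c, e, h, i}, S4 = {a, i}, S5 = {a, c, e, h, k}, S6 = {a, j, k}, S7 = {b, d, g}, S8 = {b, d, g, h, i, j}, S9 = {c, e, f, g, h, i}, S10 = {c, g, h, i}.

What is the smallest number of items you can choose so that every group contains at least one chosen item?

3

Take T = {a, b, h}. Each listed group contains at least one of these, so T is a hitting set of size 3.
No choice of 2 items meets every group, so 3 is the minimum.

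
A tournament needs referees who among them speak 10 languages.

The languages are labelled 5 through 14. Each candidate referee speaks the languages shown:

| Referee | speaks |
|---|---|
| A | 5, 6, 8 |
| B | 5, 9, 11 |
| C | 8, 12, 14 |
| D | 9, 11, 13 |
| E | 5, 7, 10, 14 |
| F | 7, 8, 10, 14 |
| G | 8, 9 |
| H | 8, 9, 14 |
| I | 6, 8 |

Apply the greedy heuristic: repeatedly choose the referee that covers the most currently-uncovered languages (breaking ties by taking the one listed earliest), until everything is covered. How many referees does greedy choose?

Greedy: pick E (covers 4 new) → pick D (covers 3 new) → pick A (covers 2 new) → pick C (covers 1 new). Total picks: 4.

4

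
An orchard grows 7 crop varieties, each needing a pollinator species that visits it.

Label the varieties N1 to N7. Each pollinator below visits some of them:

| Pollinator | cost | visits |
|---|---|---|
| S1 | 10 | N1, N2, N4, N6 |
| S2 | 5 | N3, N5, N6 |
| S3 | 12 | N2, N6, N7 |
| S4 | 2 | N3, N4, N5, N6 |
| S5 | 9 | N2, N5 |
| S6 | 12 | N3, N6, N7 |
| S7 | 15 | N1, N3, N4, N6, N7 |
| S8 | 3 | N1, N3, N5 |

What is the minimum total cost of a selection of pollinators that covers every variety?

S3, S4, S8 together cover every variety (S3 ∪ S4 ∪ S8 = {N1, N2, N3, N4, N5, N6, N7}); total cost 12 + 2 + 3 = 17.
No covering selection has total cost below 17.

17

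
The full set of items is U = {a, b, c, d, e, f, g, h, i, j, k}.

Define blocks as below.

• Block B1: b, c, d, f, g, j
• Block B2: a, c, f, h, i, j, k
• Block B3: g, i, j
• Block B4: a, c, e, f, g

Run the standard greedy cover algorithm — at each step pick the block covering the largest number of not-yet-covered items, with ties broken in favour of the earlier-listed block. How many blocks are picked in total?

Greedy: pick B2 (covers 7 new) → pick B1 (covers 3 new) → pick B4 (covers 1 new). Total picks: 3.

3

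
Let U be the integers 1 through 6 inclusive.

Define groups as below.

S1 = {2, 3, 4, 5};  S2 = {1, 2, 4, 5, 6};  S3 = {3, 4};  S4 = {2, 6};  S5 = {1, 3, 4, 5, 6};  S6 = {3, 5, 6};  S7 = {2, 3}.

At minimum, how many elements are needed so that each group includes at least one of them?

H = {2, 3} meets every group (each contains at least one member of H), and |H| = 2.
The groups S3, S4 are pairwise disjoint, so any hitting set needs a separate element for each — at least 2. Hence 2 is optimal.

2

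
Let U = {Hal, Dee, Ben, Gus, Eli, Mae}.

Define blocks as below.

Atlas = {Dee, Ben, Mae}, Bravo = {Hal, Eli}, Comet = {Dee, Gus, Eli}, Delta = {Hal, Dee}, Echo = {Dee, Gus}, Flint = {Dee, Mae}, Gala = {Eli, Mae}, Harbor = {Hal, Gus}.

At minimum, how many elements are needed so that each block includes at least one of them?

3

The 3 elements {Hal, Dee, Mae} hit every block.
No choice of 2 elements meets every block, so 3 is the minimum.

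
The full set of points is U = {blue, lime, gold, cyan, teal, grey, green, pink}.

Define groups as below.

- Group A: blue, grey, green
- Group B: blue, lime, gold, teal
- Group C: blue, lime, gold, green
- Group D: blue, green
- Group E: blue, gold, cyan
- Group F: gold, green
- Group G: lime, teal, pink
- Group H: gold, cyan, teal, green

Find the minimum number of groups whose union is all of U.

Take {A, E, G}. Their union is {blue, lime, gold, cyan, teal, grey, green, pink}, which is all 8 points.
Only A contains grey, so A is forced; the remaining 5 points need at least 2 more groups (each remaining group adds at most 3) — so at least 3 groups are needed, and 3 is optimal.

3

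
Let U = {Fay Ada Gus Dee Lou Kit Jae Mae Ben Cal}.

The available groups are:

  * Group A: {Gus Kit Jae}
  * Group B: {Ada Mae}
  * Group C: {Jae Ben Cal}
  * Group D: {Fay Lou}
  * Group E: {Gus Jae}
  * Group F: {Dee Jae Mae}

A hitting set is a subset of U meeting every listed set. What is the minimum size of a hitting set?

The 3 elements {Ada, Lou, Jae} hit every group.
The groups B, D, E are pairwise disjoint, so any hitting set needs a separate element for each — at least 3. Hence 3 is optimal.

3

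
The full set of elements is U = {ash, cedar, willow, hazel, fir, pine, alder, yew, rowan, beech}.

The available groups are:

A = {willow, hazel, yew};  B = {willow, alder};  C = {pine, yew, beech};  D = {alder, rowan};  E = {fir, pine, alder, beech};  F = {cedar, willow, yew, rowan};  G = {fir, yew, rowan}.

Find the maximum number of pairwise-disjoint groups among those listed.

B, C are pairwise disjoint (B={willow,alder}; C={pine,yew,beech}).
Every remaining group overlaps one of these, and no 3 of the listed groups are pairwise disjoint, so 2 is the maximum.

2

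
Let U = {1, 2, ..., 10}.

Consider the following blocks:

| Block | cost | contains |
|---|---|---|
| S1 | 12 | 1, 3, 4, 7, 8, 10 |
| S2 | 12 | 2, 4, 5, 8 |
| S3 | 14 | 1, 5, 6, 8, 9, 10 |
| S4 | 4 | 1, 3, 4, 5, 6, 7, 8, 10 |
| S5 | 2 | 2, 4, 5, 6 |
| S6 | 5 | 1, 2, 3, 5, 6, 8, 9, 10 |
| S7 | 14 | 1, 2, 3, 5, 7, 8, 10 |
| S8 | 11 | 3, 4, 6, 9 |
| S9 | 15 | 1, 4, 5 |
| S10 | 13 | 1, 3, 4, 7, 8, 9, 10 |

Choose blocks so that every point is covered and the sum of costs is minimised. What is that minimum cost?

S4, S6 together cover every point (S4 ∪ S6 = {1, 2, 3, 4, 5, 6, 7, 8, 9, 10}); total cost 4 + 5 = 9.
The greedy pick S4, S5, S6 costs 11; no covering selection beats 9.

9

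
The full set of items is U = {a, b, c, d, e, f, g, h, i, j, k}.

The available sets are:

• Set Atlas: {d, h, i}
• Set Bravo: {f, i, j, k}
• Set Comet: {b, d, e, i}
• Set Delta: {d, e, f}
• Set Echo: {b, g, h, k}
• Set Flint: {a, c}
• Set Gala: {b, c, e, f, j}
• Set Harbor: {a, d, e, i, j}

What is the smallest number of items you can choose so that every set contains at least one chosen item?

T = {c, d, k} meets every set (each contains at least one member of T), and |T| = 3.
The sets Delta, Echo, Flint are pairwise disjoint, so any hitting set needs a separate item for each — at least 3. Hence 3 is optimal.

3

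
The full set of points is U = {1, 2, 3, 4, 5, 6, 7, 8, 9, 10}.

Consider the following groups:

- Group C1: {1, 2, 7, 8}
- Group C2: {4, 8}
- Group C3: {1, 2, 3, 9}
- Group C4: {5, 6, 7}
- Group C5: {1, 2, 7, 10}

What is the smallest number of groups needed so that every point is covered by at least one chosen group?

C2 and C3 and C4 and C5 together: C2 ∪ C3 ∪ C4 ∪ C5 = {1, 2, 3, 4, 5, 6, 7, 8, 9, 10} — every point is covered.
Only C5 contains 10, so C5 is forced; the remaining 6 points need at least 3 more groups (each remaining group adds at most 2) — so at least 4 groups are needed, and 4 is optimal.

4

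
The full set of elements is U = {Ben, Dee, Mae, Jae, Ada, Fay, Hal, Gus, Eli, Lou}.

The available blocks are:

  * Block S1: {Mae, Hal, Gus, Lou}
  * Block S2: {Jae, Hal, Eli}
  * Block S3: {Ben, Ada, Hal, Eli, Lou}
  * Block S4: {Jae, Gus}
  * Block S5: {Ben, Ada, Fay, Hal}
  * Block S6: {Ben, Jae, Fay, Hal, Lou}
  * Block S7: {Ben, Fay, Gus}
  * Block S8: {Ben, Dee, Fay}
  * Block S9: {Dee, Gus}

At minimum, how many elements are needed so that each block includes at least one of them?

Take H = {Fay, Hal, Gus}. Each listed block contains at least one of these, so H is a hitting set of size 3.
No choice of 2 elements meets every block, so 3 is the minimum.

3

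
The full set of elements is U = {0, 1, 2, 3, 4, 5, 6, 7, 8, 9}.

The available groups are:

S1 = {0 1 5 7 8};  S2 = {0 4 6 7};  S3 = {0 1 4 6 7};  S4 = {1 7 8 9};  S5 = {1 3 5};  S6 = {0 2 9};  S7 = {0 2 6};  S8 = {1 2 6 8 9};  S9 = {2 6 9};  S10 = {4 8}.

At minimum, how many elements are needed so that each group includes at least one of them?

3

H = {1, 2, 4} meets every group (each contains at least one member of H), and |H| = 3.
The groups S5, S6, S10 are pairwise disjoint, so any hitting set needs a separate element for each — at least 3. Hence 3 is optimal.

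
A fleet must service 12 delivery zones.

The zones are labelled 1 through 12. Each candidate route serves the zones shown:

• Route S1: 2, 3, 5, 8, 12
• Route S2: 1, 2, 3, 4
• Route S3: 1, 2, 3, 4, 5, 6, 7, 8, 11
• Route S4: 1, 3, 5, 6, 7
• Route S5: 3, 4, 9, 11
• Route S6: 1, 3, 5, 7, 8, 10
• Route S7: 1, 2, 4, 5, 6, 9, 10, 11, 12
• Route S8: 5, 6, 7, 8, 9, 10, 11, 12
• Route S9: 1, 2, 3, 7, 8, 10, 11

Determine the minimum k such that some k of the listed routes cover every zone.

S7 and S9 together: S7 ∪ S9 = {1, 2, 3, 4, 5, 6, 7, 8, 9, 10, 11, 12} — every zone is covered.
No single route has all 12 zones (the largest, S3, has 9), so 2 is optimal.

2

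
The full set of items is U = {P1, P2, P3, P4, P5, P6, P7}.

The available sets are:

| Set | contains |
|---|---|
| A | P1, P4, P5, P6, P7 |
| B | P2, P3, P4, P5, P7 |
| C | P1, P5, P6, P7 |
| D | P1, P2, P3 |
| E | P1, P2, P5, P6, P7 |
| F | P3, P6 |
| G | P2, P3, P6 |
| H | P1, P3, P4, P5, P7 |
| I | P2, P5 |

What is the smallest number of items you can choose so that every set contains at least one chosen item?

T = {P3, P5} meets every set (each contains at least one member of T), and |T| = 2.
The sets F, I are pairwise disjoint, so any hitting set needs a separate item for each — at least 2. Hence 2 is optimal.

2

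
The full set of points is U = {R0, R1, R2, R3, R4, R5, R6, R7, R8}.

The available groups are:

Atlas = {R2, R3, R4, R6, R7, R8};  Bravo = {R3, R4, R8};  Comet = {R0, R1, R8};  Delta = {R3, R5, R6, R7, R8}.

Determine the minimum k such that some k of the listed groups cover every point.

3

Atlas and Comet and Delta together: Atlas ∪ Comet ∪ Delta = {R0, R1, R2, R3, R4, R5, R6, R7, R8} — every point is covered.
Only Comet contains R0, so Comet is forced; the remaining 6 points need at least 2 more groups (each remaining group adds at most 5) — so at least 3 groups are needed, and 3 is optimal.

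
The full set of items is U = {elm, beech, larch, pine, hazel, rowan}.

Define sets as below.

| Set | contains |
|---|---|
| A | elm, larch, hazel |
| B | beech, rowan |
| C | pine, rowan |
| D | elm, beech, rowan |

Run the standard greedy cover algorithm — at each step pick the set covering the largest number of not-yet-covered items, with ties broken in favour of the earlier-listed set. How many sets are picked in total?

3

Greedy: pick A (covers 3 new) → pick B (covers 2 new) → pick C (covers 1 new). Total picks: 3.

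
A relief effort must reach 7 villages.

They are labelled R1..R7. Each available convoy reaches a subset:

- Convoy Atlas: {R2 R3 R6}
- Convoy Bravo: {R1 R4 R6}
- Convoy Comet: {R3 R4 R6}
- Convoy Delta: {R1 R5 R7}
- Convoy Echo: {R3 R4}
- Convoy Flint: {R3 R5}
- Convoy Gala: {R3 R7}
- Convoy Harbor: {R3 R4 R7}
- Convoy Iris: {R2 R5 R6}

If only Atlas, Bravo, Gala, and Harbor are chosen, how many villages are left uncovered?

1

Union of Atlas, Bravo, Gala, Harbor = {R1, R2, R3, R4, R6, R7}.
Not covered: R5 — 1 village.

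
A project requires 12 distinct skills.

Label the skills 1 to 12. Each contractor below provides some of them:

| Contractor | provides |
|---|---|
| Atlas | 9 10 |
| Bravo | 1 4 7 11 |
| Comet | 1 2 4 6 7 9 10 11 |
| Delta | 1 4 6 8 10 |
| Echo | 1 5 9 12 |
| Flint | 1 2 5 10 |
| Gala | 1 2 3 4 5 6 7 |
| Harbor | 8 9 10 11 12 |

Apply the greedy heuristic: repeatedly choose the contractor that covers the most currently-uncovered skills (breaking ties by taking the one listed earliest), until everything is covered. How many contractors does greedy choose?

4

Greedy: pick Comet (covers 8 new) → pick Echo (covers 2 new) → pick Delta (covers 1 new) → pick Gala (covers 1 new). Total picks: 4.
(The true minimum cover uses only 2 contractors, so greedy is not optimal here.)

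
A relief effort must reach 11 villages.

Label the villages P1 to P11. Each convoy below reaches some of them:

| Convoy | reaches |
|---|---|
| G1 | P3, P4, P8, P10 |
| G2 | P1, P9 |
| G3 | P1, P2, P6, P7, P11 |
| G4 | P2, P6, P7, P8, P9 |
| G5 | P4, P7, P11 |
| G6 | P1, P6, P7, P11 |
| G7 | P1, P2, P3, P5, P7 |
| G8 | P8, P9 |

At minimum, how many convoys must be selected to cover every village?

Take {G1, G3, G7, G8}. Their union is {P1, P2, P3, P4, P5, P6, P7, P8, P9, P10, P11}, which is all 11 villages.
No 3 of the 8 convoys cover everything (all 56 combinations miss at least one village), so 4 is optimal.

4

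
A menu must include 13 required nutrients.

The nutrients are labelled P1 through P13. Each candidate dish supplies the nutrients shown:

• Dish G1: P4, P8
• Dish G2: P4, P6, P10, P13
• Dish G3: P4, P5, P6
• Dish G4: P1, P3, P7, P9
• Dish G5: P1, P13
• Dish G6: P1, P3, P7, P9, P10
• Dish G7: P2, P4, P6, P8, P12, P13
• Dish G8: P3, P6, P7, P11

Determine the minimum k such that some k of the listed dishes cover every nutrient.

G3 and G6 and G7 and G8 together: G3 ∪ G6 ∪ G7 ∪ G8 = {P1, P2, P3, P4, P5, P6, P7, P8, P9, P10, P11, P12, P13} — every nutrient is covered.
No 3 of the 8 dishes cover everything (all 56 combinations miss at least one nutrient), so 4 is optimal.

4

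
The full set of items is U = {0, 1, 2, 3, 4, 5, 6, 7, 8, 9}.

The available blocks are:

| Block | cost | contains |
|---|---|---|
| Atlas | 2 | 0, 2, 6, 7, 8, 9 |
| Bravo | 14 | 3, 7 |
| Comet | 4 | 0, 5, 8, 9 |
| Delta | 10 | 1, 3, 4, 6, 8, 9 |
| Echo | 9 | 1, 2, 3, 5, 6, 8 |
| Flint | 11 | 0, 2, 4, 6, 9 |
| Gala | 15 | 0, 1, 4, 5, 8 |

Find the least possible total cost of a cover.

16

Atlas, Comet, Delta together cover every item (Atlas ∪ Comet ∪ Delta = {0, 1, 2, 3, 4, 5, 6, 7, 8, 9}); total cost 2 + 4 + 10 = 16.
The greedy pick Atlas, Echo, Delta costs 21; no covering selection beats 16.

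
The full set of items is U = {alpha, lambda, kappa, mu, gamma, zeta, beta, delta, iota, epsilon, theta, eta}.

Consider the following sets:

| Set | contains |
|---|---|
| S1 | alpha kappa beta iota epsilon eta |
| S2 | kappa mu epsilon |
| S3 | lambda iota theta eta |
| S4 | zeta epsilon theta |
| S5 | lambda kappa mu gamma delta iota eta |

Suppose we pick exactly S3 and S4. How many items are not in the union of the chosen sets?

6

Union of S3, S4 = {lambda, zeta, iota, epsilon, theta, eta}.
Not covered: alpha, kappa, mu, gamma, beta, delta — 6 items.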